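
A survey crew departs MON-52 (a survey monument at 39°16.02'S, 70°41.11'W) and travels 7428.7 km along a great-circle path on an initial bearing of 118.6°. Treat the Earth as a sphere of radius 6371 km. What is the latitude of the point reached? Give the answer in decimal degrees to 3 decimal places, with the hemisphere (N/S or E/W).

36.151°S

MON-52: φ = -39.26700°, λ = -70.68517°
δ = d/R = 7428.7/6371 = 1.166018 rad
φ₂ = arcsin(sin φ₁ cos δ + cos φ₁ sin δ cos θ)
   = arcsin(-0.63294·0.39382 + 0.77420·0.91919·-0.47869) = -36.15106°
λ₂ = λ₁ + atan2(sin θ sin δ cos φ₁, cos δ − sin φ₁ sin φ₂) = 17.44145°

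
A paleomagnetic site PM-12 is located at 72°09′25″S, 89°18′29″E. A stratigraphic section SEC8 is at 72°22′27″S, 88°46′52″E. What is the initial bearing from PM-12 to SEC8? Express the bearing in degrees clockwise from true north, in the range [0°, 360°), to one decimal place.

216.2°

PM-12: φ = -72.15694°, λ = +89.30806°
SEC8: φ = -72.37417°, λ = +88.78111°
Δλ = -0.5269°
y = sin Δλ · cos φ₂ = -0.002785
x = cos φ₁ sin φ₂ − sin φ₁ cos φ₂ cos Δλ = -0.003803
θ = atan2(y, x) = -143.7892° → 216.2108° (mod 360°)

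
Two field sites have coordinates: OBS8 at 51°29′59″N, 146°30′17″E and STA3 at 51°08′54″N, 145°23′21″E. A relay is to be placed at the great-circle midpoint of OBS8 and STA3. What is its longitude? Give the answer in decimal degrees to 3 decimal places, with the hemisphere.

145.945°E

OBS8: φ = +51.49972°, λ = +146.50472°
STA3: φ = +51.14833°, λ = +145.38917°
Bx = cos φ₂ cos Δλ = 0.627187,  By = cos φ₂ sin Δλ = -0.012213
φₘ = atan2(sin φ₁ + sin φ₂, √((cos φ₁ + Bx)² + By²)) = 51.32535°
λₘ = λ₁ + atan2(By, cos φ₁ + Bx) = 145.94481°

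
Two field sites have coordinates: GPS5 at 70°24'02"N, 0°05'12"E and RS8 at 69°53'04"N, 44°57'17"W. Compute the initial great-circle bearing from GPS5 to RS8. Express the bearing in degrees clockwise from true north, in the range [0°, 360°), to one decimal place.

289.5°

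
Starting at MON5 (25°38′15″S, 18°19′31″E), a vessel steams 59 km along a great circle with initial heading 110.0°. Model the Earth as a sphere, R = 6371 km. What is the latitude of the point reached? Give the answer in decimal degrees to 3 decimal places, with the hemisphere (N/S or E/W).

25.818°S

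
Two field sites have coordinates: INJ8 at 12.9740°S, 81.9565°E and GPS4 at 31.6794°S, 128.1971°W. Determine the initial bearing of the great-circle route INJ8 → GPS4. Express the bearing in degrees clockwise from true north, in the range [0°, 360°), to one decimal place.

Δλ = 149.8464°
y = sin Δλ · cos φ₂ = 0.427474
x = cos φ₁ sin φ₂ − sin φ₁ cos φ₂ cos Δλ = -0.676963
θ = atan2(y, x) = 147.7293° → 147.7293° (mod 360°)

147.7°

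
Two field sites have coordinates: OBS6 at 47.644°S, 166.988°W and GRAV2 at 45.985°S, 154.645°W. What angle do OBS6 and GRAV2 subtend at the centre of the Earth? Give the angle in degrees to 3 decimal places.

Δφ = 1.6590°,  Δλ = 12.3430°
a = sin²(Δφ/2) + cos φ₁ cos φ₂ sin²(Δλ/2) = 0.005620
c = 2·arcsin(√a) = 0.150075 rad = 8.5986°

8.599°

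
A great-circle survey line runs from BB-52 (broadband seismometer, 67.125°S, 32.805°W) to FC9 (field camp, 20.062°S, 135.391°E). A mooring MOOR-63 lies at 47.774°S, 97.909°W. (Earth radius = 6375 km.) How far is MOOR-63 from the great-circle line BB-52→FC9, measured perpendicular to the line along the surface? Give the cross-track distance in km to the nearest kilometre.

4130 km

δ₁₃ = central angle BB-52→MOOR-63 = 0.656326 rad  (haversine)
θ₁₃ = bearing BB-52→MOOR-63 = 267.447°,  θ₁₂ = bearing BB-52→FC9 = 168.912°
dₓₜ = R·arcsin(sin δ₁₃ · sin(θ₁₃ − θ₁₂)) = 6375·arcsin(0.61021·sin(98.535°)) = 4129.877 km
|dₓₜ| = 4129.877 km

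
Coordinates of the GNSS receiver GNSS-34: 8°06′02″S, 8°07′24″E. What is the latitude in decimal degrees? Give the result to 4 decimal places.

8° + 6′/60 + 2″/3600 = 8 + 0.10000 + 0.00056 = 8.1006°

8.1006°S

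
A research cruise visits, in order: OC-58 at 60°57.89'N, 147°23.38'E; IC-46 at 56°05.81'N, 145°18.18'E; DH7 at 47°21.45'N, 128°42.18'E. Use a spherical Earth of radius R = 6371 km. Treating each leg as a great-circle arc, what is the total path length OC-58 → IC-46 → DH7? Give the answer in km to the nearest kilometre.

OC-58: φ = +60.96483°, λ = +147.38967°
IC-46: φ = +56.09683°, λ = +145.30300°
DH7: φ = +47.35750°, λ = +128.70300°
OC-58→IC-46: c = 0.087052 rad, d = 554.61 km
IC-46→DH7: c = 0.234453 rad, d = 1493.70 km
Total = 554.61 + 1493.70 = 2048.31 km

2048 km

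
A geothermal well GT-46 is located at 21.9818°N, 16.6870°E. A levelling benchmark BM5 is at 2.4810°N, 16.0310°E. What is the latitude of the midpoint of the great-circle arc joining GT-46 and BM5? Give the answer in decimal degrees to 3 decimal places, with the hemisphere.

Bx = cos φ₂ cos Δλ = 0.998997,  By = cos φ₂ sin Δλ = -0.011438
φₘ = atan2(sin φ₁ + sin φ₂, √((cos φ₁ + Bx)² + By²)) = 12.23159°
λₘ = λ₁ + atan2(By, cos φ₁ + Bx) = 16.34678°

12.232°N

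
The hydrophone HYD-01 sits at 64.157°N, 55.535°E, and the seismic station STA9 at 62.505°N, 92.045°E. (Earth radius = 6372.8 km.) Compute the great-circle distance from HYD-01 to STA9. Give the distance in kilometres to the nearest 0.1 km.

1806.5 km

Δφ = -1.6520°,  Δλ = 36.5100°
a = sin²(Δφ/2) + cos φ₁ cos φ₂ sin²(Δλ/2) = 0.019955
c = 2·arcsin(√a) = 0.283471 rad = 16.2417°
d = R·c = 6372.8 × 0.283471 = 1806.5 km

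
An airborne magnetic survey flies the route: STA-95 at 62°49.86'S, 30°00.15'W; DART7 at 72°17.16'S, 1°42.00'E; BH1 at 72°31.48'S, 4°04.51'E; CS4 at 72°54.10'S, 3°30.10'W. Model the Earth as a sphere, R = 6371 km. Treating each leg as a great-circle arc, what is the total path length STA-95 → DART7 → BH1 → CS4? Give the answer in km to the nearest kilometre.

STA-95: φ = -62.83100°, λ = -30.00250°
DART7: φ = -72.28600°, λ = +1.70000°
BH1: φ = -72.52467°, λ = +4.07517°
CS4: φ = -72.90167°, λ = -3.50167°
STA-95→DART7: c = 0.262730 rad, d = 1673.85 km
DART7→BH1: c = 0.013204 rad, d = 84.12 km
BH1→CS4: c = 0.039815 rad, d = 253.66 km
Total = 1673.85 + 84.12 + 253.66 = 2011.64 km

2012 km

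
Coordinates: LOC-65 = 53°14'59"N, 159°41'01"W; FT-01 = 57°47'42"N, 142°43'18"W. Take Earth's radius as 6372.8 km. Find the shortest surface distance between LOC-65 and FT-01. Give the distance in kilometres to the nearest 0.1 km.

LOC-65: φ = +53.24972°, λ = -159.68361°
FT-01: φ = +57.79500°, λ = -142.72167°
Δφ = 4.5453°,  Δλ = 16.9619°
a = sin²(Δφ/2) + cos φ₁ cos φ₂ sin²(Δλ/2) = 0.008508
c = 2·arcsin(√a) = 0.184744 rad = 10.5850°
d = R·c = 6372.8 × 0.184744 = 1177.3 km

1177.3 km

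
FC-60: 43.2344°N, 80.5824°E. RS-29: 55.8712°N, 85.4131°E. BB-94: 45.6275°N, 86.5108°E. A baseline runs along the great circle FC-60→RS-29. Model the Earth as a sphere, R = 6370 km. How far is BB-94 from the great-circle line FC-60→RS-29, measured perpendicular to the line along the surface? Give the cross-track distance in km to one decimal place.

390.9 km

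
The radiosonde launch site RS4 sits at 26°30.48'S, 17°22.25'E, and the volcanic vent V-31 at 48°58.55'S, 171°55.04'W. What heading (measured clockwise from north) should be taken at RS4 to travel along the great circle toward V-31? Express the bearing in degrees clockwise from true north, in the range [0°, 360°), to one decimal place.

RS4: φ = -26.50800°, λ = +17.37083°
V-31: φ = -48.97583°, λ = -171.91733°
Δλ = 170.7118°
y = sin Δλ · cos φ₂ = 0.105939
x = cos φ₁ sin φ₂ − sin φ₁ cos φ₂ cos Δλ = -0.964236
θ = atan2(y, x) = 173.7301° → 173.7301° (mod 360°)

173.7°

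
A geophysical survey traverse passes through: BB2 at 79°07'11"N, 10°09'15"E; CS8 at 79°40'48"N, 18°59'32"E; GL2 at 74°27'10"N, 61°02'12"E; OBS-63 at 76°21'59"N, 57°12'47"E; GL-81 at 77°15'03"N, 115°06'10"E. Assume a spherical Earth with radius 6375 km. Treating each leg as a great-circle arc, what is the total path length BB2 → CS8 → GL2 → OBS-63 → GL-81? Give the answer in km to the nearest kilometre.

BB2: φ = +79.11972°, λ = +10.15417°
CS8: φ = +79.68000°, λ = +18.99222°
GL2: φ = +74.45278°, λ = +61.03667°
OBS-63: φ = +76.36639°, λ = +57.21306°
GL-81: φ = +77.25083°, λ = +115.10278°
BB2→CS8: c = 0.029978 rad, d = 191.11 km
CS8→GL2: c = 0.182004 rad, d = 1160.28 km
GL2→OBS-63: c = 0.037374 rad, d = 238.26 km
OBS-63→GL-81: c = 0.221754 rad, d = 1413.68 km
Total = 191.11 + 1160.28 + 238.26 + 1413.68 = 3003.33 km

3003 km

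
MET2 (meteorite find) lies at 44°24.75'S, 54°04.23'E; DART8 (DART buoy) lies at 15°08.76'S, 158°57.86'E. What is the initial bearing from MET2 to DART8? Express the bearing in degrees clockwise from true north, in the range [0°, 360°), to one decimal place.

MET2: φ = -44.41250°, λ = +54.07050°
DART8: φ = -15.14600°, λ = +158.96433°
Δλ = 104.8938°
y = sin Δλ · cos φ₂ = 0.932834
x = cos φ₁ sin φ₂ − sin φ₁ cos φ₂ cos Δλ = -0.360263
θ = atan2(y, x) = 111.1167° → 111.1167° (mod 360°)

111.1°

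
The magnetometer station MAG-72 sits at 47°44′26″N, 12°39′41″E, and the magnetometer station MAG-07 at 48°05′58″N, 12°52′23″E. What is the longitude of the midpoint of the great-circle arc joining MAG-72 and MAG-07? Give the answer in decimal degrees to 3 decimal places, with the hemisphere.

MAG-72: φ = +47.74056°, λ = +12.66139°
MAG-07: φ = +48.09944°, λ = +12.87306°
Bx = cos φ₂ cos Δλ = 0.667835,  By = cos φ₂ sin Δλ = 0.002467
φₘ = atan2(sin φ₁ + sin φ₂, √((cos φ₁ + Bx)² + By²)) = 47.92005°
λₘ = λ₁ + atan2(By, cos φ₁ + Bx) = 12.76686°

12.767°E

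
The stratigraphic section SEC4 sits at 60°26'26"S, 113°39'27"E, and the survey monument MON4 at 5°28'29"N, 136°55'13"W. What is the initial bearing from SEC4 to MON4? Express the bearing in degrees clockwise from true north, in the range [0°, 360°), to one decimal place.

104.4°

SEC4: φ = -60.44056°, λ = +113.65750°
MON4: φ = +5.47472°, λ = -136.92028°
Δλ = 109.4222°
y = sin Δλ · cos φ₂ = 0.938792
x = cos φ₁ sin φ₂ − sin φ₁ cos φ₂ cos Δλ = -0.240861
θ = atan2(y, x) = 104.3897° → 104.3897° (mod 360°)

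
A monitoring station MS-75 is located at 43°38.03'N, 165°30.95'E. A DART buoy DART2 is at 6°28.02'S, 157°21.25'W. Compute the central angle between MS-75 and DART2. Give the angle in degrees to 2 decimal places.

60.29°

MS-75: φ = +43.63383°, λ = +165.51583°
DART2: φ = -6.46700°, λ = -157.35417°
Δφ = -50.1008°,  Δλ = 37.1300°
a = sin²(Δφ/2) + cos φ₁ cos φ₂ sin²(Δλ/2) = 0.252179
c = 2·arcsin(√a) = 1.052223 rad = 60.2879°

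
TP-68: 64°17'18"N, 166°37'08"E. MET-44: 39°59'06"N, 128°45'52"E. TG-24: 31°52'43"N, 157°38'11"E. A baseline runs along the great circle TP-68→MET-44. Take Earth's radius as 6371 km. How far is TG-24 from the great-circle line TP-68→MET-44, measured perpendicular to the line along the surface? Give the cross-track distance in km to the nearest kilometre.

2572 km

TP-68: φ = +64.28833°, λ = +166.61889°
MET-44: φ = +39.98500°, λ = +128.76444°
TG-24: φ = +31.87861°, λ = +157.63639°
δ₁₃ = central angle TP-68→TG-24 = 0.574031 rad  (haversine)
θ₁₃ = bearing TP-68→TG-24 = 194.132°,  θ₁₂ = bearing TP-68→MET-44 = 240.474°
dₓₜ = R·arcsin(sin δ₁₃ · sin(θ₁₃ − θ₁₂)) = 6371·arcsin(0.54302·sin(-46.342°)) = -2572.252 km
|dₓₜ| = 2572.252 km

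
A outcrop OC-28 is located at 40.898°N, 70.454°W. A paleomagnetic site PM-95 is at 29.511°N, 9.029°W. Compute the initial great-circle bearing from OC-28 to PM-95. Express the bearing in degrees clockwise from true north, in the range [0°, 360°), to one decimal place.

82.6°

Δλ = 61.4250°
y = sin Δλ · cos φ₂ = 0.764256
x = cos φ₁ sin φ₂ − sin φ₁ cos φ₂ cos Δλ = 0.099810
θ = atan2(y, x) = 82.5594° → 82.5594° (mod 360°)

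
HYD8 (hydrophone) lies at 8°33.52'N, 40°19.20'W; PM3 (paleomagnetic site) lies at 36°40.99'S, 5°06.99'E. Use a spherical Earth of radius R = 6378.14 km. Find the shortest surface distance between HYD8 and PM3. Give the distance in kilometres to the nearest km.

HYD8: φ = +8.55867°, λ = -40.32000°
PM3: φ = -36.68317°, λ = +5.11650°
Δφ = -45.2418°,  Δλ = 45.4365°
a = sin²(Δφ/2) + cos φ₁ cos φ₂ sin²(Δλ/2) = 0.266221
c = 2·arcsin(√a) = 1.084271 rad = 62.1241°
d = R·c = 6378.14 × 1.084271 = 6915.6 km

6916 km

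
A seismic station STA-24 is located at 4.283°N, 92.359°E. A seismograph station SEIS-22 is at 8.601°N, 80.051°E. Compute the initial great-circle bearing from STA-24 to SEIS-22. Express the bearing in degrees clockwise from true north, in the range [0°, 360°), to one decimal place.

290.1°

Δλ = -12.3080°
y = sin Δλ · cos φ₂ = -0.210769
x = cos φ₁ sin φ₂ − sin φ₁ cos φ₂ cos Δλ = 0.076989
θ = atan2(y, x) = -69.9339° → 290.0661° (mod 360°)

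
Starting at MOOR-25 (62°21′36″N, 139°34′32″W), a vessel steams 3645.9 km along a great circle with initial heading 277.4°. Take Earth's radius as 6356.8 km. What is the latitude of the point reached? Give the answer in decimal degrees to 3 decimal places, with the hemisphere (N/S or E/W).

MOOR-25: φ = +62.36000°, λ = -139.57556°
δ = d/R = 3645.9/6356.8 = 0.573543 rad
φ₂ = arcsin(sin φ₁ cos δ + cos φ₁ sin δ cos θ)
   = arcsin(0.88588·0.83998 + 0.46391·0.54261·0.12880) = 50.94539°
λ₂ = λ₁ + atan2(sin θ sin δ cos φ₁, cos δ − sin φ₁ sin φ₂) = 161.77143°

50.945°N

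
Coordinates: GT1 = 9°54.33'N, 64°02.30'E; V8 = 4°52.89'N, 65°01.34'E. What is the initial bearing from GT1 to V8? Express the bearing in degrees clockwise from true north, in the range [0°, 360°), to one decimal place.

168.9°

GT1: φ = +9.90550°, λ = +64.03833°
V8: φ = +4.88150°, λ = +65.02233°
Δλ = 0.9840°
y = sin Δλ · cos φ₂ = 0.017111
x = cos φ₁ sin φ₂ − sin φ₁ cos φ₂ cos Δλ = -0.087548
θ = atan2(y, x) = 168.9411° → 168.9411° (mod 360°)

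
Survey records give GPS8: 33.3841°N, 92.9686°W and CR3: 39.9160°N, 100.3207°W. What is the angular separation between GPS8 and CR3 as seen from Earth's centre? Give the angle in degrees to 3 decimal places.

8.794°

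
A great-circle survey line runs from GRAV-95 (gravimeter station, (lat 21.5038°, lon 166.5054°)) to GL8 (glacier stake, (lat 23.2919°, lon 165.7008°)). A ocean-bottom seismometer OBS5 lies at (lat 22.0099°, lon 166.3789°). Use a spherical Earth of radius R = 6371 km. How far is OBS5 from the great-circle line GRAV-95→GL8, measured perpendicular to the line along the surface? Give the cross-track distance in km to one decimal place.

9.4 km

δ₁₃ = central angle GRAV-95→OBS5 = 0.009068 rad  (haversine)
θ₁₃ = bearing GRAV-95→OBS5 = 346.954°,  θ₁₂ = bearing GRAV-95→GL8 = 337.563°
dₓₜ = R·arcsin(sin δ₁₃ · sin(θ₁₃ − θ₁₂)) = 6371·arcsin(0.00907·sin(9.391°)) = 9.426 km
|dₓₜ| = 9.426 km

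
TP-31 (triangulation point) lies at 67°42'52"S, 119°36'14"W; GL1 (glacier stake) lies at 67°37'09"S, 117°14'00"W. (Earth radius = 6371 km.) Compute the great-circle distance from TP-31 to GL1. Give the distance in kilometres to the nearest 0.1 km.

100.7 km

TP-31: φ = -67.71444°, λ = -119.60389°
GL1: φ = -67.61917°, λ = -117.23333°
Δφ = 0.0953°,  Δλ = 2.3706°
a = sin²(Δφ/2) + cos φ₁ cos φ₂ sin²(Δλ/2) = 0.000062
c = 2·arcsin(√a) = 0.015809 rad = 0.9058°
d = R·c = 6371 × 0.015809 = 100.7 km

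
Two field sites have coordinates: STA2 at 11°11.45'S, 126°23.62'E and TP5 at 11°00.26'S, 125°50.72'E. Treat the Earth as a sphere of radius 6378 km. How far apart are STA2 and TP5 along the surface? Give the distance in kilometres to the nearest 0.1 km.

STA2: φ = -11.19083°, λ = +126.39367°
TP5: φ = -11.00433°, λ = +125.84533°
Δφ = 0.1865°,  Δλ = -0.5483°
a = sin²(Δφ/2) + cos φ₁ cos φ₂ sin²(Δλ/2) = 0.000025
c = 2·arcsin(√a) = 0.009939 rad = 0.5695°
d = R·c = 6378 × 0.009939 = 63.4 km

63.4 km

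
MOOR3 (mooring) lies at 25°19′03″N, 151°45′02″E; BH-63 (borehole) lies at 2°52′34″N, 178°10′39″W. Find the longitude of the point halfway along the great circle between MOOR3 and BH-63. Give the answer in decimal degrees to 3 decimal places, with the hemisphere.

MOOR3: φ = +25.31750°, λ = +151.75056°
BH-63: φ = +2.87611°, λ = -178.17750°
Bx = cos φ₂ cos Δλ = 0.864307,  By = cos φ₂ sin Δλ = 0.500456
φₘ = atan2(sin φ₁ + sin φ₂, √((cos φ₁ + Bx)² + By²)) = 14.57435°
λₘ = λ₁ + atan2(By, cos φ₁ + Bx) = 167.55323°

167.553°E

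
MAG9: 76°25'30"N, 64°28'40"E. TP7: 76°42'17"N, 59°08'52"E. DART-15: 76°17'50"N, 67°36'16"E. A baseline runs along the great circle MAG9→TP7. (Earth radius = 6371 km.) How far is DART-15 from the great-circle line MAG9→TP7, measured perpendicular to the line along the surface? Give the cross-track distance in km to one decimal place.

MAG9: φ = +76.42500°, λ = +64.47778°
TP7: φ = +76.70472°, λ = +59.14778°
DART-15: φ = +76.29722°, λ = +67.60444°
δ₁₃ = central angle MAG9→DART-15 = 0.013058 rad  (haversine)
θ₁₃ = bearing MAG9→DART-15 = 98.311°,  θ₁₂ = bearing MAG9→TP7 = 285.311°
dₓₜ = R·arcsin(sin δ₁₃ · sin(θ₁₃ − θ₁₂)) = 6371·arcsin(0.01306·sin(-187.001°)) = 10.139 km
|dₓₜ| = 10.139 km

10.1 km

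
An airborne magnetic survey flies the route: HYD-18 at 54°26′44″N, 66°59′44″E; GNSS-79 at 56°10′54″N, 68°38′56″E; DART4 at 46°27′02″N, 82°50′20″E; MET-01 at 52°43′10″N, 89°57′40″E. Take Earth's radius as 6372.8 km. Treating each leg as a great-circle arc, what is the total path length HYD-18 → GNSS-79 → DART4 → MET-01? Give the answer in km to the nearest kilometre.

HYD-18: φ = +54.44556°, λ = +66.99556°
GNSS-79: φ = +56.18167°, λ = +68.64889°
DART4: φ = +46.45056°, λ = +82.83889°
MET-01: φ = +52.71944°, λ = +89.96111°
HYD-18→GNSS-79: c = 0.034462 rad, d = 219.62 km
GNSS-79→DART4: c = 0.228921 rad, d = 1458.87 km
DART4→MET-01: c = 0.135749 rad, d = 865.10 km
Total = 219.62 + 1458.87 + 865.10 = 2543.59 km

2544 km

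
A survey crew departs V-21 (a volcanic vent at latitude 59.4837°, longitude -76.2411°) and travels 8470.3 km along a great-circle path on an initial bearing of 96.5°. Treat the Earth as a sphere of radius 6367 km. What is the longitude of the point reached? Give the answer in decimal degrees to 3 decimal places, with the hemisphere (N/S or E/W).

δ = d/R = 8470.3/6367 = 1.330344 rad
φ₂ = arcsin(sin φ₁ cos δ + cos φ₁ sin δ cos θ)
   = arcsin(0.86148·0.23814 + 0.50778·0.97123·-0.11320) = 8.58791°
λ₂ = λ₁ + atan2(sin θ sin δ cos φ₁, cos δ − sin φ₁ sin φ₂) = 1.16221°

1.162°E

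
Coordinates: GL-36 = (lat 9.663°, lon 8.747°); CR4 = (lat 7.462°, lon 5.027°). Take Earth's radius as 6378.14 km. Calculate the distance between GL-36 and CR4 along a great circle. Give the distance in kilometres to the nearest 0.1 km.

Δφ = -2.2010°,  Δλ = -3.7200°
a = sin²(Δφ/2) + cos φ₁ cos φ₂ sin²(Δλ/2) = 0.001399
c = 2·arcsin(√a) = 0.074814 rad = 4.2865°
d = R·c = 6378.14 × 0.074814 = 477.2 km

477.2 km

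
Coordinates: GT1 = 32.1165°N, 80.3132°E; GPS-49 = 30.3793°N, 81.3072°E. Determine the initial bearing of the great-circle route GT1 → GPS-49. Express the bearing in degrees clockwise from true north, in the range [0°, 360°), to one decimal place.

Δλ = 0.9940°
y = sin Δλ · cos φ₂ = 0.014966
x = cos φ₁ sin φ₂ − sin φ₁ cos φ₂ cos Δλ = -0.030246
θ = atan2(y, x) = 153.6738° → 153.6738° (mod 360°)

153.7°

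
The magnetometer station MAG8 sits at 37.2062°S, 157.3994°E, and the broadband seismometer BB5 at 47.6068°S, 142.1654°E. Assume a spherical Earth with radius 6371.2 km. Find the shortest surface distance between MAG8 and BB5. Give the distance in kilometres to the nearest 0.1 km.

Δφ = -10.4006°,  Δλ = -15.2340°
a = sin²(Δφ/2) + cos φ₁ cos φ₂ sin²(Δλ/2) = 0.017650
c = 2·arcsin(√a) = 0.266494 rad = 15.2690°
d = R·c = 6371.2 × 0.266494 = 1697.9 km

1697.9 km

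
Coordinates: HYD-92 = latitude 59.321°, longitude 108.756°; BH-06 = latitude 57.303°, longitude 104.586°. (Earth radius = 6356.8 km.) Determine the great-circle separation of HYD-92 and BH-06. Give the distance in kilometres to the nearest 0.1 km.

330.3 km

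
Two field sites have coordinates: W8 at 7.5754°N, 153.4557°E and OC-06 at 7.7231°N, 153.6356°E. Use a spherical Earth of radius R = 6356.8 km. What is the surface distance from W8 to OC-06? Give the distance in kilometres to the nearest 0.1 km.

25.7 km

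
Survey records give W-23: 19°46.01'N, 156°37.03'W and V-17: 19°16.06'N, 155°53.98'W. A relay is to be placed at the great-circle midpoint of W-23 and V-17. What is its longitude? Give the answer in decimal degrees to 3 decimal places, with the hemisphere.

W-23: φ = +19.76683°, λ = -156.61717°
V-17: φ = +19.26767°, λ = -155.89967°
Bx = cos φ₂ cos Δλ = 0.943913,  By = cos φ₂ sin Δλ = 0.011821
φₘ = atan2(sin φ₁ + sin φ₂, √((cos φ₁ + Bx)² + By²)) = 19.51760°
λₘ = λ₁ + atan2(By, cos φ₁ + Bx) = -156.25786°

156.258°W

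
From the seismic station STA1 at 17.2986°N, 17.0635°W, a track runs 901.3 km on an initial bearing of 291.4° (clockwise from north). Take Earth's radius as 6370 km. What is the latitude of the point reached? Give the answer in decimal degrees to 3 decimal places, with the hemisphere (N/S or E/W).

20.091°N

δ = d/R = 901.3/6370 = 0.141491 rad
φ₂ = arcsin(sin φ₁ cos δ + cos φ₁ sin δ cos θ)
   = arcsin(0.29735·0.99001 + 0.95477·0.14102·0.36488) = 20.09071°
λ₂ = λ₁ + atan2(sin θ sin δ cos φ₁, cos δ − sin φ₁ sin φ₂) = -25.10002°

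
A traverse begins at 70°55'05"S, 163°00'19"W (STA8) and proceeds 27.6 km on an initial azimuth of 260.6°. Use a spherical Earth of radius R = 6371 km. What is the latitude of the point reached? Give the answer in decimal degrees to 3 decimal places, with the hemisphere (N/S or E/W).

STA8: φ = -70.91806°, λ = -163.00528°
δ = d/R = 27.6/6371 = 0.004332 rad
φ₂ = arcsin(sin φ₁ cos δ + cos φ₁ sin δ cos θ)
   = arcsin(-0.94505·0.99999 + 0.32692·0.00433·-0.16333) = -70.95708°
λ₂ = λ₁ + atan2(sin θ sin δ cos φ₁, cos δ − sin φ₁ sin φ₂) = -163.75583°

70.957°S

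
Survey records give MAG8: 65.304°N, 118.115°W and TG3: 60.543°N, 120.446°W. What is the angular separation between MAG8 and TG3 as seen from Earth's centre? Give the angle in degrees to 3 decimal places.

Δφ = -4.7610°,  Δλ = -2.3310°
a = sin²(Δφ/2) + cos φ₁ cos φ₂ sin²(Δλ/2) = 0.001810
c = 2·arcsin(√a) = 0.085119 rad = 4.8770°

4.877°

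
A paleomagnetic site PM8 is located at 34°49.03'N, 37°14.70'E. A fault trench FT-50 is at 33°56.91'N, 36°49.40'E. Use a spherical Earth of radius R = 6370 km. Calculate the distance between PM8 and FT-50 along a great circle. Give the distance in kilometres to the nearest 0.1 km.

PM8: φ = +34.81717°, λ = +37.24500°
FT-50: φ = +33.94850°, λ = +36.82333°
Δφ = -0.8687°,  Δλ = -0.4217°
a = sin²(Δφ/2) + cos φ₁ cos φ₂ sin²(Δλ/2) = 0.000067
c = 2·arcsin(√a) = 0.016332 rad = 0.9358°
d = R·c = 6370 × 0.016332 = 104.0 km

104.0 km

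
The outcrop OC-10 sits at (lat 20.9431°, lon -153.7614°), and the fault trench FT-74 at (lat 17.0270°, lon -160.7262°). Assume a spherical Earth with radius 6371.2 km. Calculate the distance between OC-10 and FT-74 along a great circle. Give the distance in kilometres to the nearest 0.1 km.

851.8 km

Δφ = -3.9161°,  Δλ = -6.9648°
a = sin²(Δφ/2) + cos φ₁ cos φ₂ sin²(Δλ/2) = 0.004462
c = 2·arcsin(√a) = 0.133699 rad = 7.6604°
d = R·c = 6371.2 × 0.133699 = 851.8 km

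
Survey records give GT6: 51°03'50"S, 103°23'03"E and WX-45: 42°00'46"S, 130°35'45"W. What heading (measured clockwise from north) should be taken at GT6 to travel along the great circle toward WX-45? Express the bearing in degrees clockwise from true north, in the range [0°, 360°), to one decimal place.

GT6: φ = -51.06389°, λ = +103.38417°
WX-45: φ = -42.01278°, λ = -130.59583°
Δλ = 126.0200°
y = sin Δλ · cos φ₂ = 0.600944
x = cos φ₁ sin φ₂ − sin φ₁ cos φ₂ cos Δλ = -0.760488
θ = atan2(y, x) = 141.6839° → 141.6839° (mod 360°)

141.7°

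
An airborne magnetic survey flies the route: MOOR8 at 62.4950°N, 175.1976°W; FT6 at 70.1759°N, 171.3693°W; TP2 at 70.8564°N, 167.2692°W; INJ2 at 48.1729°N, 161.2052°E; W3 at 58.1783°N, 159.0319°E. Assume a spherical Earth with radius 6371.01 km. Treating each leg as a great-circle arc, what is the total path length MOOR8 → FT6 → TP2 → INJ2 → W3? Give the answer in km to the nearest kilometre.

MOOR8→FT6: c = 0.136647 rad, d = 870.58 km
FT6→TP2: c = 0.026653 rad, d = 169.81 km
TP2→INJ2: c = 0.472637 rad, d = 3011.17 km
INJ2→W3: c = 0.176077 rad, d = 1121.79 km
Total = 870.58 + 169.81 + 3011.17 + 1121.79 = 5173.35 km

5173 km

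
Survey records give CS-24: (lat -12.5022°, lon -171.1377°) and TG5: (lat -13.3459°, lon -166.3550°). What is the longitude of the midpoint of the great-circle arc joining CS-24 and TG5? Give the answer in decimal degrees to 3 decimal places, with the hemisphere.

Bx = cos φ₂ cos Δλ = 0.969606,  By = cos φ₂ sin Δλ = 0.081125
φₘ = atan2(sin φ₁ + sin φ₂, √((cos φ₁ + Bx)² + By²)) = -12.93494°
λₘ = λ₁ + atan2(By, cos φ₁ + Bx) = -168.75039°

168.750°W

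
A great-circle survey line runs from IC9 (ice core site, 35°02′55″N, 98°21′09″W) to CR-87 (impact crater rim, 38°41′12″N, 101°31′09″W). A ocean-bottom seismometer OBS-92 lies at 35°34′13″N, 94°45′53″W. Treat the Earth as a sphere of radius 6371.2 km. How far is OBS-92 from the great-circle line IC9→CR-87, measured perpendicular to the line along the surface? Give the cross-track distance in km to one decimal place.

304.9 km

IC9: φ = +35.04861°, λ = -98.35250°
CR-87: φ = +38.68667°, λ = -101.51917°
OBS-92: φ = +35.57028°, λ = -94.76472°
δ₁₃ = central angle IC9→OBS-92 = 0.051901 rad  (haversine)
θ₁₃ = bearing IC9→OBS-92 = 78.863°,  θ₁₂ = bearing IC9→CR-87 = 326.087°
dₓₜ = R·arcsin(sin δ₁₃ · sin(θ₁₃ − θ₁₂)) = 6371.2·arcsin(0.05188·sin(-247.224°)) = 304.867 km
|dₓₜ| = 304.867 km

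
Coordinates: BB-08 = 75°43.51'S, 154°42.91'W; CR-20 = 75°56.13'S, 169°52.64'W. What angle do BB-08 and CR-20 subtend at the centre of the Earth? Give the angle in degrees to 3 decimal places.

3.707°

BB-08: φ = -75.72517°, λ = -154.71517°
CR-20: φ = -75.93550°, λ = -169.87733°
Δφ = -0.2103°,  Δλ = -15.1622°
a = sin²(Δφ/2) + cos φ₁ cos φ₂ sin²(Δλ/2) = 0.001046
c = 2·arcsin(√a) = 0.064705 rad = 3.7073°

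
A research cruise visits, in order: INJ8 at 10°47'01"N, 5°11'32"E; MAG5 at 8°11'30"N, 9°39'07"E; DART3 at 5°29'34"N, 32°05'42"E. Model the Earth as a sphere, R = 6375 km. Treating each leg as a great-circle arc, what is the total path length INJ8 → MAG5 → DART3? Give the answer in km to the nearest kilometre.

3065 km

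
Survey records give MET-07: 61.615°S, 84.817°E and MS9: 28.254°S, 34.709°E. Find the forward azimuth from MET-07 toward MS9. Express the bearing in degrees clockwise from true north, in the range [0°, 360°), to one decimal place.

291.9°

Δλ = -50.1080°
y = sin Δλ · cos φ₂ = -0.675842
x = cos φ₁ sin φ₂ − sin φ₁ cos φ₂ cos Δλ = 0.271969
θ = atan2(y, x) = -68.0794° → 291.9206° (mod 360°)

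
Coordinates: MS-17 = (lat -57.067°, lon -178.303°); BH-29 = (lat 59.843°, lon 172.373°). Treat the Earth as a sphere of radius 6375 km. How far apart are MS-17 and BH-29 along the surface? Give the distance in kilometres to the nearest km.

13034 km

Δφ = 116.9100°,  Δλ = -9.3240°
a = sin²(Δφ/2) + cos φ₁ cos φ₂ sin²(Δλ/2) = 0.728099
c = 2·arcsin(√a) = 2.044515 rad = 117.1421°
d = R·c = 6375 × 2.044515 = 13033.8 km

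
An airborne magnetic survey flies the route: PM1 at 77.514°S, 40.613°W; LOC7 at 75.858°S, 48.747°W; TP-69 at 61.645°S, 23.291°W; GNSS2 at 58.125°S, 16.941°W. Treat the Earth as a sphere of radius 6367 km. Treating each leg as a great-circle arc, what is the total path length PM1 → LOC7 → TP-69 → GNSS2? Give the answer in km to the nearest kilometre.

PM1→LOC7: c = 0.043571 rad, d = 277.42 km
LOC7→TP-69: c = 0.290418 rad, d = 1849.09 km
TP-69→GNSS2: c = 0.082791 rad, d = 527.13 km
Total = 277.42 + 1849.09 + 527.13 = 2653.64 km

2654 km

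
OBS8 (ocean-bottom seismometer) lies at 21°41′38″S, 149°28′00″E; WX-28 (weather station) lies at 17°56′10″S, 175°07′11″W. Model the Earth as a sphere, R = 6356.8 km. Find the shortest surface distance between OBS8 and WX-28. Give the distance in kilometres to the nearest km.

OBS8: φ = -21.69389°, λ = +149.46667°
WX-28: φ = -17.93611°, λ = -175.11972°
Δφ = 3.7578°,  Δλ = 35.4136°
a = sin²(Δφ/2) + cos φ₁ cos φ₂ sin²(Δλ/2) = 0.082851
c = 2·arcsin(√a) = 0.583937 rad = 33.4571°
d = R·c = 6356.8 × 0.583937 = 3712.0 km

3712 km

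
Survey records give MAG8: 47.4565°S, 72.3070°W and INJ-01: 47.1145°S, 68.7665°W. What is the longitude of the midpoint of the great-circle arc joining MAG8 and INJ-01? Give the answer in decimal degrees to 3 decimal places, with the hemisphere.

70.531°W

Bx = cos φ₂ cos Δλ = 0.679237,  By = cos φ₂ sin Δλ = 0.042026
φₘ = atan2(sin φ₁ + sin φ₂, √((cos φ₁ + Bx)² + By²)) = -47.29913°
λₘ = λ₁ + atan2(By, cos φ₁ + Bx) = -70.53103°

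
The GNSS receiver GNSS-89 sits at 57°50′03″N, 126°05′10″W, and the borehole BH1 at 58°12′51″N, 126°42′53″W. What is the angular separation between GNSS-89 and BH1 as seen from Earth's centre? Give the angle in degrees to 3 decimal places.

0.505°

GNSS-89: φ = +57.83417°, λ = -126.08611°
BH1: φ = +58.21417°, λ = -126.71472°
Δφ = 0.3800°,  Δλ = -0.6286°
a = sin²(Δφ/2) + cos φ₁ cos φ₂ sin²(Δλ/2) = 0.000019
c = 2·arcsin(√a) = 0.008817 rad = 0.5052°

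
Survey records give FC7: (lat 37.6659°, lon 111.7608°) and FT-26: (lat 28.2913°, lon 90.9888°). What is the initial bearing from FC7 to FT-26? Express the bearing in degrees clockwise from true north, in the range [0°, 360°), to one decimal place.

247.7°

Δλ = -20.7720°
y = sin Δλ · cos φ₂ = -0.312287
x = cos φ₁ sin φ₂ − sin φ₁ cos φ₂ cos Δλ = -0.127914
θ = atan2(y, x) = -112.2742° → 247.7258° (mod 360°)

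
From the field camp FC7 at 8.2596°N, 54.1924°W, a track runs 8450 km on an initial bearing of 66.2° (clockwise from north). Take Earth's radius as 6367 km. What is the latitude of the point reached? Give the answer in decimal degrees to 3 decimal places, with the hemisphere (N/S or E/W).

δ = d/R = 8450/6367 = 1.327156 rad
φ₂ = arcsin(sin φ₁ cos δ + cos φ₁ sin δ cos θ)
   = arcsin(0.14366·0.24124 + 0.98963·0.97047·0.40355) = 24.97486°
λ₂ = λ₁ + atan2(sin θ sin δ cos φ₁, cos δ − sin φ₁ sin φ₂) = 24.19477°

24.975°N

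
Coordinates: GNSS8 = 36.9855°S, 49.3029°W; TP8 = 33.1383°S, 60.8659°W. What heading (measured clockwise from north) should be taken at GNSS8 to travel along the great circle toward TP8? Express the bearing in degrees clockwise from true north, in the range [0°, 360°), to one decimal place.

Δλ = -11.5630°
y = sin Δλ · cos φ₂ = -0.167844
x = cos φ₁ sin φ₂ − sin φ₁ cos φ₂ cos Δλ = 0.056872
θ = atan2(y, x) = -71.2816° → 288.7184° (mod 360°)

288.7°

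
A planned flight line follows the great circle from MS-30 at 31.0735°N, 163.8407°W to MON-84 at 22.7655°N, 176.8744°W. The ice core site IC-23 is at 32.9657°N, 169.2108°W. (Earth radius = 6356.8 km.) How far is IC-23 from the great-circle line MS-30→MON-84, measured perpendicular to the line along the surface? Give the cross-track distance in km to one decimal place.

δ₁₃ = central angle MS-30→IC-23 = 0.086041 rad  (haversine)
θ₁₃ = bearing MS-30→IC-23 = 293.976°,  θ₁₂ = bearing MS-30→MON-84 = 237.549°
dₓₜ = R·arcsin(sin δ₁₃ · sin(θ₁₃ − θ₁₂)) = 6356.8·arcsin(0.08594·sin(56.427°)) = 455.535 km
|dₓₜ| = 455.535 km

455.5 km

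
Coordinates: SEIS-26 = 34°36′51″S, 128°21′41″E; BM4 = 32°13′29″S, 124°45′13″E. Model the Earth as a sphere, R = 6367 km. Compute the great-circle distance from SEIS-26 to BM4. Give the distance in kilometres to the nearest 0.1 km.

427.1 km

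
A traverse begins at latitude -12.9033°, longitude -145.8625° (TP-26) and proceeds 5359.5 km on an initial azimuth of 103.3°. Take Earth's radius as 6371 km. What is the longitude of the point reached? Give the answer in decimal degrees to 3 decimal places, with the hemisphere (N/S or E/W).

δ = d/R = 5359.5/6371 = 0.841234 rad
φ₂ = arcsin(sin φ₁ cos δ + cos φ₁ sin δ cos θ)
   = arcsin(-0.22331·0.66654 + 0.97475·0.74547·-0.23005) = -18.42162°
λ₂ = λ₁ + atan2(sin θ sin δ cos φ₁, cos δ − sin φ₁ sin φ₂) = -95.98618°

95.986°W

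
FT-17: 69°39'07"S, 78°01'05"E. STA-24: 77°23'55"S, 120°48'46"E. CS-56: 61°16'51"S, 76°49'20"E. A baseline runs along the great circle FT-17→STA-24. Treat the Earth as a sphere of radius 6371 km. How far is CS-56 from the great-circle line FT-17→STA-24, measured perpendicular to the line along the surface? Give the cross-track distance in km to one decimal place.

FT-17: φ = -69.65194°, λ = +78.01806°
STA-24: φ = -77.39861°, λ = +120.81278°
CS-56: φ = -61.28083°, λ = +76.82222°
δ₁₃ = central angle FT-17→CS-56 = 0.146353 rad  (haversine)
θ₁₃ = bearing FT-17→CS-56 = 356.057°,  θ₁₂ = bearing FT-17→STA-24 = 141.932°
dₓₜ = R·arcsin(sin δ₁₃ · sin(θ₁₃ − θ₁₂)) = 6371·arcsin(0.14583·sin(214.125°)) = -521.800 km
|dₓₜ| = 521.800 km

521.8 km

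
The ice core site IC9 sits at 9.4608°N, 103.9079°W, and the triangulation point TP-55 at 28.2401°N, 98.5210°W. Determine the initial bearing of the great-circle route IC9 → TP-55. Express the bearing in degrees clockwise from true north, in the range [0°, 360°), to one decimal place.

Δλ = 5.3869°
y = sin Δλ · cos φ₂ = 0.082706
x = cos φ₁ sin φ₂ − sin φ₁ cos φ₂ cos Δλ = 0.322563
θ = atan2(y, x) = 14.3810° → 14.3810° (mod 360°)

14.4°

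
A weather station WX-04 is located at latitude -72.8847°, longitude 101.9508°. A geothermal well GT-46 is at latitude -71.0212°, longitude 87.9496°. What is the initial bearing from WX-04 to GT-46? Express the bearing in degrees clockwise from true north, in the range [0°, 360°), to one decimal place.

Δλ = -14.0012°
y = sin Δλ · cos φ₂ = -0.078684
x = cos φ₁ sin φ₂ − sin φ₁ cos φ₂ cos Δλ = 0.023284
θ = atan2(y, x) = -73.5154° → 286.4846° (mod 360°)

286.5°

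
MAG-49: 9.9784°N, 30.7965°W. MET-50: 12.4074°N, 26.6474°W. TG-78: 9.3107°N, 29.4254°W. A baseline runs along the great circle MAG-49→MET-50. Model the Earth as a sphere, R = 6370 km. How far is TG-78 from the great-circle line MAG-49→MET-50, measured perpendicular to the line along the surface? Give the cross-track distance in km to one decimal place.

δ₁₃ = central angle MAG-49→TG-78 = 0.026313 rad  (haversine)
θ₁₃ = bearing MAG-49→TG-78 = 116.172°,  θ₁₂ = bearing MAG-49→MET-50 = 58.782°
dₓₜ = R·arcsin(sin δ₁₃ · sin(θ₁₃ − θ₁₂)) = 6370·arcsin(0.02631·sin(57.390°)) = 141.186 km
|dₓₜ| = 141.186 km

141.2 km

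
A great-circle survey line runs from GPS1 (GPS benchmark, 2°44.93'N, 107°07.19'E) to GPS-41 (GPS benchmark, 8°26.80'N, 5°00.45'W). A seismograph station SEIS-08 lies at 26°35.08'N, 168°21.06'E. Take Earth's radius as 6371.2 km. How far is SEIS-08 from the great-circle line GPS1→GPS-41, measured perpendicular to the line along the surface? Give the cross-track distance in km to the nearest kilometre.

GPS1: φ = +2.74883°, λ = +107.11983°
GPS-41: φ = +8.44667°, λ = -5.00750°
SEIS-08: φ = +26.58467°, λ = +168.35100°
δ₁₃ = central angle GPS1→SEIS-08 = 1.102507 rad  (haversine)
θ₁₃ = bearing GPS1→SEIS-08 = 61.458°,  θ₁₂ = bearing GPS1→GPS-41 = 280.183°
dₓₜ = R·arcsin(sin δ₁₃ · sin(θ₁₃ − θ₁₂)) = 6371.2·arcsin(0.89234·sin(-218.725°)) = 3773.384 km
|dₓₜ| = 3773.384 km

3773 km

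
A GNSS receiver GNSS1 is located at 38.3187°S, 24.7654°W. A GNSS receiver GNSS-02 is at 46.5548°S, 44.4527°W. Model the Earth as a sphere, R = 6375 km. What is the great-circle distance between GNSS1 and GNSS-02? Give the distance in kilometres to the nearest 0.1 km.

1850.9 km

Δφ = -8.2361°,  Δλ = -19.6873°
a = sin²(Δφ/2) + cos φ₁ cos φ₂ sin²(Δλ/2) = 0.020926
c = 2·arcsin(√a) = 0.290333 rad = 16.6349°
d = R·c = 6375 × 0.290333 = 1850.9 km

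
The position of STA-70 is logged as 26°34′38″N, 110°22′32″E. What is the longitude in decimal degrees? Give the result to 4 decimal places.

110° + 22′/60 + 32″/3600 = 110 + 0.36667 + 0.00889 = 110.3756°

110.3756°E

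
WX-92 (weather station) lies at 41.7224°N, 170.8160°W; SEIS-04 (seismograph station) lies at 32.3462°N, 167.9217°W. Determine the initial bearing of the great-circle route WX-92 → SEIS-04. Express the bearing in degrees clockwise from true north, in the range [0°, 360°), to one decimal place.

165.3°

Δλ = 2.8943°
y = sin Δλ · cos φ₂ = 0.042659
x = cos φ₁ sin φ₂ − sin φ₁ cos φ₂ cos Δλ = -0.162199
θ = atan2(y, x) = 165.2648° → 165.2648° (mod 360°)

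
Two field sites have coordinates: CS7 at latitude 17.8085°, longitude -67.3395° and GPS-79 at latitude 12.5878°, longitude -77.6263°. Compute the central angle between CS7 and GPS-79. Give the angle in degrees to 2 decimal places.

Δφ = -5.2207°,  Δλ = -10.2868°
a = sin²(Δφ/2) + cos φ₁ cos φ₂ sin²(Δλ/2) = 0.009542
c = 2·arcsin(√a) = 0.195679 rad = 11.2116°

11.21°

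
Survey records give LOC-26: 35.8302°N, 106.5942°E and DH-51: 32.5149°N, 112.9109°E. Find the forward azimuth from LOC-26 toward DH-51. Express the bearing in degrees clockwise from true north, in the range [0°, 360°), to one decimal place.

Δλ = 6.3167°
y = sin Δλ · cos φ₂ = 0.092778
x = cos φ₁ sin φ₂ − sin φ₁ cos φ₂ cos Δλ = -0.054834
θ = atan2(y, x) = 120.5840° → 120.5840° (mod 360°)

120.6°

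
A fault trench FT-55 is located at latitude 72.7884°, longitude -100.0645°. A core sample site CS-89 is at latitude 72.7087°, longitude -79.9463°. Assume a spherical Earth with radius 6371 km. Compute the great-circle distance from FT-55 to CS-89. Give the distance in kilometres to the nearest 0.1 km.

Δφ = -0.0797°,  Δλ = 20.1182°
a = sin²(Δφ/2) + cos φ₁ cos φ₂ sin²(Δλ/2) = 0.002684
c = 2·arcsin(√a) = 0.103654 rad = 5.9389°
d = R·c = 6371 × 0.103654 = 660.4 km

660.4 km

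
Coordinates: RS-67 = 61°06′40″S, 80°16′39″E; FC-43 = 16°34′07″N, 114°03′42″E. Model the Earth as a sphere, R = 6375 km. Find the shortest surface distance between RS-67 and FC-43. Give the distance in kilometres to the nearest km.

RS-67: φ = -61.11111°, λ = +80.27750°
FC-43: φ = +16.56861°, λ = +114.06167°
Δφ = 77.6797°,  Δλ = 33.7842°
a = sin²(Δφ/2) + cos φ₁ cos φ₂ sin²(Δλ/2) = 0.432408
c = 2·arcsin(√a) = 1.435197 rad = 82.2307°
d = R·c = 6375 × 1.435197 = 9149.4 km

9149 km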